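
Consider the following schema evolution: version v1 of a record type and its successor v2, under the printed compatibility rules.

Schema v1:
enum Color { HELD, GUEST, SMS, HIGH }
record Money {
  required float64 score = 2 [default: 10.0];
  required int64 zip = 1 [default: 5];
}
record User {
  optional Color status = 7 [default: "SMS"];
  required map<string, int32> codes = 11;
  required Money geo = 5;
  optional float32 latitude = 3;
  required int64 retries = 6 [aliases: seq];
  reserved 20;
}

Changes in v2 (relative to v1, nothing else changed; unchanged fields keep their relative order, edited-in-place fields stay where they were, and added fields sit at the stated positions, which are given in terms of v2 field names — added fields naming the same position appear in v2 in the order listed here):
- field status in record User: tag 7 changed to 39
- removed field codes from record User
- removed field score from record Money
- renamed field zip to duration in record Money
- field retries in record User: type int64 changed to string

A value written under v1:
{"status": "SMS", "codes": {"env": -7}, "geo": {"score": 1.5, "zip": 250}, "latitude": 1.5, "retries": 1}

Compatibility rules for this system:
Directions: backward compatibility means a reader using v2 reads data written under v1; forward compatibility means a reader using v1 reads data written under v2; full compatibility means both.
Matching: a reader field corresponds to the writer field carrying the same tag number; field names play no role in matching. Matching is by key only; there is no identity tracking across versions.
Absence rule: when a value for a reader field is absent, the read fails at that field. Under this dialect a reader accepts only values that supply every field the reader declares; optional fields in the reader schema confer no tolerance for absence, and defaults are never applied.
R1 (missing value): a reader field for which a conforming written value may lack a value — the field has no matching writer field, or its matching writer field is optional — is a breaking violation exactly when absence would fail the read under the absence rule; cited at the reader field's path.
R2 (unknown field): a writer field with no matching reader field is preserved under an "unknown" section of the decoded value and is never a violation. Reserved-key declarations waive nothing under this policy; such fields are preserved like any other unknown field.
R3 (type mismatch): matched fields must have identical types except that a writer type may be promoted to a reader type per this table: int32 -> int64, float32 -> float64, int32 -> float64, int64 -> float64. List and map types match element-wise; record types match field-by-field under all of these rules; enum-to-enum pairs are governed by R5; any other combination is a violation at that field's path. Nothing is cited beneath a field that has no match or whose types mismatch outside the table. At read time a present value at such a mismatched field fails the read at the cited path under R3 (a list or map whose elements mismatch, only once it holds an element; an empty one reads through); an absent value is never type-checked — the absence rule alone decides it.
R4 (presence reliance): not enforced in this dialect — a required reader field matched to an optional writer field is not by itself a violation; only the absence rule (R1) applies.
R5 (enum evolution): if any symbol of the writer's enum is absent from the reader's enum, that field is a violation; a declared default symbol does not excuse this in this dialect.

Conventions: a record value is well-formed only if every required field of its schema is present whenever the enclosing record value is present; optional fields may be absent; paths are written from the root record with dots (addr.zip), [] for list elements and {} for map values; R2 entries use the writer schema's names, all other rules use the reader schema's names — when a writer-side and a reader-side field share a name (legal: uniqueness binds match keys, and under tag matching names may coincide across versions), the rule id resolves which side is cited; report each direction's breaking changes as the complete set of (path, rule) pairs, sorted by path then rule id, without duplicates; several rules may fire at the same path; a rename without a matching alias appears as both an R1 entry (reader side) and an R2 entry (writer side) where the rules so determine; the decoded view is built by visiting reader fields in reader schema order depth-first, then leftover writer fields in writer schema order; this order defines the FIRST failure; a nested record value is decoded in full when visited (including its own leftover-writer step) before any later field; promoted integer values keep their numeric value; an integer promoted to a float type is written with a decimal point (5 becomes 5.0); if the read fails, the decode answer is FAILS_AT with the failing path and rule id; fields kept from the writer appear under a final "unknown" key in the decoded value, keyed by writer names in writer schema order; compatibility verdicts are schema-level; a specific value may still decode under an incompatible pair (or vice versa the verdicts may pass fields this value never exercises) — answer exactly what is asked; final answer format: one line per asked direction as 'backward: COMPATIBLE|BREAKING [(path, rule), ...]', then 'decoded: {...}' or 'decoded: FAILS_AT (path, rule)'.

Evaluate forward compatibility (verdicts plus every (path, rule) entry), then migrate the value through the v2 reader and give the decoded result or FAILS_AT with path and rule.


forward: BREAKING [(codes, R1), (geo.score, R1), (latitude, R1), (retries, R3), (status, R1)]; decoded: FAILS_AT (status, R1)

each type pair in User: writer, then reader
forward on User — v1 reading data written by v2:
  no writer field matches reader status
  no writer field matches reader codes
  geo: paired with writer geo (Money -> Money; writer required)
  latitude: paired with writer latitude (float32 -> float32; writer optional)
  retries: paired with writer retries (string -> int64; writer required)
  leftover writer field: status
  no writer field matches reader geo.score
  geo.zip: paired with writer geo.duration (int64 -> int64; writer required)
  violation R1 at codes
  violation R1 at geo.score
  violation R1 at latitude
  violation R3 at retries
  violation R1 at status
  => forward: BREAKING (5)
migrating the User value to v2:
  read fails at status under R1 (no fill)
  => FAILS_AT (status, R1)
the other User changes do not affect what is asked:
  renamed field zip to duration in record Money -> no rule fires on it in User's dialect; the asked verdict holds


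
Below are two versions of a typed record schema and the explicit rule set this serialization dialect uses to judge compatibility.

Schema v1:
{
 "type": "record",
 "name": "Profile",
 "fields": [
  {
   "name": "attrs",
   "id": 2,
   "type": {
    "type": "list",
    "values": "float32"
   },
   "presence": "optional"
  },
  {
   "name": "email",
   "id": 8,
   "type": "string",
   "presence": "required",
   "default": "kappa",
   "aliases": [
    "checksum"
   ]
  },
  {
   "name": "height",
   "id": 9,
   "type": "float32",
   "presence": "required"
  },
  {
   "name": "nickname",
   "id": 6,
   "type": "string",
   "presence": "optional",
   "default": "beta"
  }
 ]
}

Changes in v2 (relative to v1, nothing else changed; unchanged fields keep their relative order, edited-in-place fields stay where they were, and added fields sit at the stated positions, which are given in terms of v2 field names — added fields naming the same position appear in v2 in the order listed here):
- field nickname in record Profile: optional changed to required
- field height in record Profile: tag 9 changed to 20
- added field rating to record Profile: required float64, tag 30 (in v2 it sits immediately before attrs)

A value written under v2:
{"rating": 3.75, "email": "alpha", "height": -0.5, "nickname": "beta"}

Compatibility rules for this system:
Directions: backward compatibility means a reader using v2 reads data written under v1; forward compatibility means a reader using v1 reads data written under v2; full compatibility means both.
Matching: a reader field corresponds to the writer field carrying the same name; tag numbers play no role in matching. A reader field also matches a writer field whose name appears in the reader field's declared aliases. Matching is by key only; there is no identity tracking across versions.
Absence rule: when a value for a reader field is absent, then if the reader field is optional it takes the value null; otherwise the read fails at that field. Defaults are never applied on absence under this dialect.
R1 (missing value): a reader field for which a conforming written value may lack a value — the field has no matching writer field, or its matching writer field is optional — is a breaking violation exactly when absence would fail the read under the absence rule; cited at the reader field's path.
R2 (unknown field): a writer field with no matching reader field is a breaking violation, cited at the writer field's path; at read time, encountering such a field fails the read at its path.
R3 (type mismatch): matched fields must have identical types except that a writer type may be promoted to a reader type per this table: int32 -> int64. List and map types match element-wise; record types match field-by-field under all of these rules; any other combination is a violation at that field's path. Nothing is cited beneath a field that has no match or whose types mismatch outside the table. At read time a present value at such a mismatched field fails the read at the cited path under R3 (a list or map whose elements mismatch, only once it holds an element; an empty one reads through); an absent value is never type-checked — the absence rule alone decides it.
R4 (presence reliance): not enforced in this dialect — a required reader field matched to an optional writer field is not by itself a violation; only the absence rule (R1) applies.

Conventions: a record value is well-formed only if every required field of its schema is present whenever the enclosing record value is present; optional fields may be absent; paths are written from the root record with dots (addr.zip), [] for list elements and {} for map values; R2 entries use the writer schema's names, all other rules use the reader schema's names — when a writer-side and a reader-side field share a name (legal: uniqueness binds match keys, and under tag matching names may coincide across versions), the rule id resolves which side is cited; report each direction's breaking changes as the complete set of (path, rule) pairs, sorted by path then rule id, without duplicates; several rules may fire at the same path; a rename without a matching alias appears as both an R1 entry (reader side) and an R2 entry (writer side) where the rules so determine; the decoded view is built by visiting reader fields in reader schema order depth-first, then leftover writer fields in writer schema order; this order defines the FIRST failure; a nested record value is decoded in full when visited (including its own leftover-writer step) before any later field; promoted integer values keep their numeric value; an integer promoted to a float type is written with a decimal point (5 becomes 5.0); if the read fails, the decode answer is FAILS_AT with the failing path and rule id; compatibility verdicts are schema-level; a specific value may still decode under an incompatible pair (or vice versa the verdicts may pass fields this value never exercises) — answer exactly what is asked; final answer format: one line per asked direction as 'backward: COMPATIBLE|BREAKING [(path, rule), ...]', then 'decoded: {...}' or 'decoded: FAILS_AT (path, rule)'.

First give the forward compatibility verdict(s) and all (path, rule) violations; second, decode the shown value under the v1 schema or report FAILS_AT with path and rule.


forward: BREAKING [(rating, R2)]; decoded: FAILS_AT (rating, R2)

in Profile below, arrows point writer -> reader
forward analysis of Profile with v1 as reader and v2 as writer:
  attrs <- attrs (list<float32> -> list<float32>, writer optional)
  email <- email (string -> string, writer required)
  height <- height (float32 -> float32, writer required)
  nickname <- nickname (string -> string, writer required)
  rating (writer side), unknown to reader
  R2 fires at rating
  => forward: BREAKING (1)
migrating the Profile value to v1:
  attrs := null (absent, optional -> null)
  email := "alpha"
  height := -0.5
  nickname := "beta"
  read fails at rating under R2 (unknown field)
  => FAILS_AT (rating, R2)
ruling out the remaining Profile differences:
  field nickname in record Profile: optional changed to required -> fires only in the backward direction of Profile, which is not asked here
  field height in record Profile: tag 9 changed to 20 -> no rule fires on it in Profile's dialect; the asked verdict holds


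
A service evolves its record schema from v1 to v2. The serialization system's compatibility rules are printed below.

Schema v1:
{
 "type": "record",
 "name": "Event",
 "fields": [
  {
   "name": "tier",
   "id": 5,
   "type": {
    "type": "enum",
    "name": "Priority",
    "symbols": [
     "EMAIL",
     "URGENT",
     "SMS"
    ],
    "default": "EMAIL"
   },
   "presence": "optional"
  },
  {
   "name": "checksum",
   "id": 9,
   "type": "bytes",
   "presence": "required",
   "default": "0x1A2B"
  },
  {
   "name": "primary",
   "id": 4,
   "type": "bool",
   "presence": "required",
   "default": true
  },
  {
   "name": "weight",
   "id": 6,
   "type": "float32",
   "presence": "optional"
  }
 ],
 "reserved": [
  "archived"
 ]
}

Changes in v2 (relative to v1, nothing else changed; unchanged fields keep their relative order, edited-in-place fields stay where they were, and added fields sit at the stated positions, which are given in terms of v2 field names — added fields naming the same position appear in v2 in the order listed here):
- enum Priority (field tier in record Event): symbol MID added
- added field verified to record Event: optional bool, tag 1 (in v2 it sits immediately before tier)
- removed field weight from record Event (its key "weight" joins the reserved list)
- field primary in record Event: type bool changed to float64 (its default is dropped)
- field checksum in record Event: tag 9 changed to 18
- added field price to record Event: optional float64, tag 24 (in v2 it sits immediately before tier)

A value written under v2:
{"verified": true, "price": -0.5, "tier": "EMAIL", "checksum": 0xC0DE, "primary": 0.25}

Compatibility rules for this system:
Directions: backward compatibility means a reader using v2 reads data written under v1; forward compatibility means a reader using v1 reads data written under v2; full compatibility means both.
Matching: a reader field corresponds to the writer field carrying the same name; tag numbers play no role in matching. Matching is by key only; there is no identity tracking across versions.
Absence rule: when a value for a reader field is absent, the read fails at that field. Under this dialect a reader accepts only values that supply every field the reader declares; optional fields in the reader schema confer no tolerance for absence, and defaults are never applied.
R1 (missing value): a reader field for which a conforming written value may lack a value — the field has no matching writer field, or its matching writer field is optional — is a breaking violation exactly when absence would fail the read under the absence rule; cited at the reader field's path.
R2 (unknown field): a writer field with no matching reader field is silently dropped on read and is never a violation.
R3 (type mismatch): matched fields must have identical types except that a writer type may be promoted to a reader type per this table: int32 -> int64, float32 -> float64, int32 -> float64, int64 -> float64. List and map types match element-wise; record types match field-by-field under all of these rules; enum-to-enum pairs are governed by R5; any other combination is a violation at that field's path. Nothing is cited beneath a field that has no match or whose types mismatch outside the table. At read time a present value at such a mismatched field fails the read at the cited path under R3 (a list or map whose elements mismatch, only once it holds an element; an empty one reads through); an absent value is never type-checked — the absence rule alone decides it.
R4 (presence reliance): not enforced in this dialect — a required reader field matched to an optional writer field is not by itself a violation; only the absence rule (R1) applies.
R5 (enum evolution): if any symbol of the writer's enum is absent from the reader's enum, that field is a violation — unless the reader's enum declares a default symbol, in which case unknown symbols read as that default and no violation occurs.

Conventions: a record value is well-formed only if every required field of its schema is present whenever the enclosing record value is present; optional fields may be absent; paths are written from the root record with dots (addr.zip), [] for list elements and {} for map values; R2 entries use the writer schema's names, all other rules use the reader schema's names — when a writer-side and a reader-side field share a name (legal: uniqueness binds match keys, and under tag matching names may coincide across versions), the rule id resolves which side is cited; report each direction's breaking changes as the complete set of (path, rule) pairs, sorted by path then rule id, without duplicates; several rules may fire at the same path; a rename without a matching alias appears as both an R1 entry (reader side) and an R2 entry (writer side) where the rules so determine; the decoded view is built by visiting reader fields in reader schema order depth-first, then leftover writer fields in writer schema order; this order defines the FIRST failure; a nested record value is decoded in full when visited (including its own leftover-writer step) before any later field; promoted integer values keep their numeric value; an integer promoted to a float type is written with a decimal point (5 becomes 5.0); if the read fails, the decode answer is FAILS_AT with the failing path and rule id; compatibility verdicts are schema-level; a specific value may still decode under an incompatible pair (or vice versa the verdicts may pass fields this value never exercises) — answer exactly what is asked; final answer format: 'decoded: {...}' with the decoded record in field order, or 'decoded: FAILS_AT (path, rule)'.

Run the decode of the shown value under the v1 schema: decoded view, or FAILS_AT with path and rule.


decoded: FAILS_AT (primary, R3)

the writer's type comes first in each Event pair
migrating the Event value to v1:
  tier := "EMAIL"
  checksum := 0xC0DE
  read fails at primary under R3
  => FAILS_AT (primary, R3)
checking off the Event differences that do not matter here:
  enum Priority (field tier in record Event): symbol MID added -> no rule fires on it and the decoded Event view is identical with or without it
  added field verified to record Event: optional bool, tag 1 (in v2 it sits immediately before tier) -> a verdict-level change on Event — the shown value reads the same
  removed field weight from record Event (its key "weight" joins the reserved list) -> a verdict-level change on Event — the shown value reads the same
  field checksum in record Event: tag 9 changed to 18 -> no rule fires on it and the decoded Event view is identical with or without it
  added field price to record Event: optional float64, tag 24 (in v2 it sits immediately before tier) -> a verdict-level change on Event — the shown value reads the same


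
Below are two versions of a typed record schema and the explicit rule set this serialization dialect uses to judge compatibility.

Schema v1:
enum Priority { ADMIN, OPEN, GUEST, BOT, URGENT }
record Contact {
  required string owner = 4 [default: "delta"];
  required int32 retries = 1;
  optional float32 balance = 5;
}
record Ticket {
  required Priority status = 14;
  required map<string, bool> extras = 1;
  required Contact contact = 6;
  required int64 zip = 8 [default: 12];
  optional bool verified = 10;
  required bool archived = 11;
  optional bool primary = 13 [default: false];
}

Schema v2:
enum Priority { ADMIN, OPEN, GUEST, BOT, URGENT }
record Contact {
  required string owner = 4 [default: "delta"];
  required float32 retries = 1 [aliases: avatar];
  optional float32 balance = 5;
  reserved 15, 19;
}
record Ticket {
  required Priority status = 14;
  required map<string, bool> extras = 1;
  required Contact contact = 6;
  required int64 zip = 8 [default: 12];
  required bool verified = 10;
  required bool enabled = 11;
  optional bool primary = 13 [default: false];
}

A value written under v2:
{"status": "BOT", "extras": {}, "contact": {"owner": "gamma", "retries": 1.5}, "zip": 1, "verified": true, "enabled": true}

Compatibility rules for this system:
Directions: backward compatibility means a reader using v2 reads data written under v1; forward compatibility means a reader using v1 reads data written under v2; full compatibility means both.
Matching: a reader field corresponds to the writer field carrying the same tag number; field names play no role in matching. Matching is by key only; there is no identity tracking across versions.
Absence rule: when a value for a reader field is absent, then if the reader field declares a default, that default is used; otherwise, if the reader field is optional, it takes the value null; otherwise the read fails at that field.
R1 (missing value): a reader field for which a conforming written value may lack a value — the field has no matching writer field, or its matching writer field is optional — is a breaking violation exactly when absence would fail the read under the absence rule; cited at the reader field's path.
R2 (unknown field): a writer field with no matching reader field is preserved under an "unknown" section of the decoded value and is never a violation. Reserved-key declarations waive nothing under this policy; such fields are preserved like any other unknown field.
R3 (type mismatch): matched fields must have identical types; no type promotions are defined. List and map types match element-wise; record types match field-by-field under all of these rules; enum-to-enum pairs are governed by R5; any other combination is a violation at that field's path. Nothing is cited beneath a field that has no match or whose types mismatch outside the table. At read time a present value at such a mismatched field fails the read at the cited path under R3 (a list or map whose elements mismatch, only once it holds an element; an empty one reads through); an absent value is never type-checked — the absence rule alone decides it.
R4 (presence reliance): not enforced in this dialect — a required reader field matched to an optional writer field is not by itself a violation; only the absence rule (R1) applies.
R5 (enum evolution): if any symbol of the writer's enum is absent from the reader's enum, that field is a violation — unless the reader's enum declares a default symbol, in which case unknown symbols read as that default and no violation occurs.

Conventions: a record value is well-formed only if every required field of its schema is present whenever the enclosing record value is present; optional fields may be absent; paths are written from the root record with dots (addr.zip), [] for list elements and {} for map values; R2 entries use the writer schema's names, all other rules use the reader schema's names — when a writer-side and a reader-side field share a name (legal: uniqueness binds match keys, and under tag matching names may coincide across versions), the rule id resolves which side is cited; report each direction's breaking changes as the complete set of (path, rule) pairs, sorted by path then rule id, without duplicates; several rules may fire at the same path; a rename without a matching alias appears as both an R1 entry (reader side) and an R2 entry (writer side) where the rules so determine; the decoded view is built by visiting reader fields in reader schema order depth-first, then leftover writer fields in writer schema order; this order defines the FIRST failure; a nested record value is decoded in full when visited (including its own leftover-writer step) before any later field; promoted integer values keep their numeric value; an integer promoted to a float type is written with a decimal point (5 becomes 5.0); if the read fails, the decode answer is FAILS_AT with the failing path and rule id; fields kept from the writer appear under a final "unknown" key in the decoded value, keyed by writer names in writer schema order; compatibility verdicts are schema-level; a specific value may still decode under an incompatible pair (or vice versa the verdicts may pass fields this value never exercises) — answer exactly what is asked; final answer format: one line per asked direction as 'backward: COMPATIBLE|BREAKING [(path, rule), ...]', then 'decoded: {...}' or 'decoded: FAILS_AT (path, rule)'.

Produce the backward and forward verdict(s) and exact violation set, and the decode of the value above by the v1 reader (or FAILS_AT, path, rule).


the writer's type comes first in each Ticket pair
checking backward for Ticket: reader v2 against writer v1:
  Priority -> Priority, writer required: status aligns to status
  map<string, bool> -> map<string, bool>, writer required: extras aligns to extras
  Contact -> Contact, writer required: contact aligns to contact
  int64 -> int64, writer required: zip aligns to zip
  bool -> bool, writer optional: verified aligns to verified
  bool -> bool, writer required: enabled aligns to archived
  bool -> bool, writer optional: primary aligns to primary
  string -> string, writer required: contact.owner aligns to contact.owner
  int32 -> float32, writer required: contact.retries aligns to contact.retries
  float32 -> float32, writer optional: contact.balance aligns to contact.balance
  R3 fires at contact.retries
  R1 fires at verified
  backward on Ticket therefore BREAKING (2)
checking forward for Ticket: reader v1 against writer v2:
  Priority -> Priority, writer required: status aligns to status
  map<string, bool> -> map<string, bool>, writer required: extras aligns to extras
  Contact -> Contact, writer required: contact aligns to contact
  int64 -> int64, writer required: zip aligns to zip
  bool -> bool, writer required: verified aligns to verified
  bool -> bool, writer required: archived aligns to enabled
  bool -> bool, writer optional: primary aligns to primary
  string -> string, writer required: contact.owner aligns to contact.owner
  float32 -> int32, writer required: contact.retries aligns to contact.retries
  float32 -> float32, writer optional: contact.balance aligns to contact.balance
  R3 fires at contact.retries
  forward on Ticket therefore BREAKING (1)
decode walk for Ticket under reader schema v1:
  status := "BOT"
  extras := {}
  contact.owner := "gamma"
  read fails at contact.retries under R3
  => FAILS_AT (contact.retries, R3)

backward: BREAKING [(contact.retries, R3), (verified, R1)]; forward: BREAKING [(contact.retries, R3)]; decoded: FAILS_AT (contact.retries, R3)


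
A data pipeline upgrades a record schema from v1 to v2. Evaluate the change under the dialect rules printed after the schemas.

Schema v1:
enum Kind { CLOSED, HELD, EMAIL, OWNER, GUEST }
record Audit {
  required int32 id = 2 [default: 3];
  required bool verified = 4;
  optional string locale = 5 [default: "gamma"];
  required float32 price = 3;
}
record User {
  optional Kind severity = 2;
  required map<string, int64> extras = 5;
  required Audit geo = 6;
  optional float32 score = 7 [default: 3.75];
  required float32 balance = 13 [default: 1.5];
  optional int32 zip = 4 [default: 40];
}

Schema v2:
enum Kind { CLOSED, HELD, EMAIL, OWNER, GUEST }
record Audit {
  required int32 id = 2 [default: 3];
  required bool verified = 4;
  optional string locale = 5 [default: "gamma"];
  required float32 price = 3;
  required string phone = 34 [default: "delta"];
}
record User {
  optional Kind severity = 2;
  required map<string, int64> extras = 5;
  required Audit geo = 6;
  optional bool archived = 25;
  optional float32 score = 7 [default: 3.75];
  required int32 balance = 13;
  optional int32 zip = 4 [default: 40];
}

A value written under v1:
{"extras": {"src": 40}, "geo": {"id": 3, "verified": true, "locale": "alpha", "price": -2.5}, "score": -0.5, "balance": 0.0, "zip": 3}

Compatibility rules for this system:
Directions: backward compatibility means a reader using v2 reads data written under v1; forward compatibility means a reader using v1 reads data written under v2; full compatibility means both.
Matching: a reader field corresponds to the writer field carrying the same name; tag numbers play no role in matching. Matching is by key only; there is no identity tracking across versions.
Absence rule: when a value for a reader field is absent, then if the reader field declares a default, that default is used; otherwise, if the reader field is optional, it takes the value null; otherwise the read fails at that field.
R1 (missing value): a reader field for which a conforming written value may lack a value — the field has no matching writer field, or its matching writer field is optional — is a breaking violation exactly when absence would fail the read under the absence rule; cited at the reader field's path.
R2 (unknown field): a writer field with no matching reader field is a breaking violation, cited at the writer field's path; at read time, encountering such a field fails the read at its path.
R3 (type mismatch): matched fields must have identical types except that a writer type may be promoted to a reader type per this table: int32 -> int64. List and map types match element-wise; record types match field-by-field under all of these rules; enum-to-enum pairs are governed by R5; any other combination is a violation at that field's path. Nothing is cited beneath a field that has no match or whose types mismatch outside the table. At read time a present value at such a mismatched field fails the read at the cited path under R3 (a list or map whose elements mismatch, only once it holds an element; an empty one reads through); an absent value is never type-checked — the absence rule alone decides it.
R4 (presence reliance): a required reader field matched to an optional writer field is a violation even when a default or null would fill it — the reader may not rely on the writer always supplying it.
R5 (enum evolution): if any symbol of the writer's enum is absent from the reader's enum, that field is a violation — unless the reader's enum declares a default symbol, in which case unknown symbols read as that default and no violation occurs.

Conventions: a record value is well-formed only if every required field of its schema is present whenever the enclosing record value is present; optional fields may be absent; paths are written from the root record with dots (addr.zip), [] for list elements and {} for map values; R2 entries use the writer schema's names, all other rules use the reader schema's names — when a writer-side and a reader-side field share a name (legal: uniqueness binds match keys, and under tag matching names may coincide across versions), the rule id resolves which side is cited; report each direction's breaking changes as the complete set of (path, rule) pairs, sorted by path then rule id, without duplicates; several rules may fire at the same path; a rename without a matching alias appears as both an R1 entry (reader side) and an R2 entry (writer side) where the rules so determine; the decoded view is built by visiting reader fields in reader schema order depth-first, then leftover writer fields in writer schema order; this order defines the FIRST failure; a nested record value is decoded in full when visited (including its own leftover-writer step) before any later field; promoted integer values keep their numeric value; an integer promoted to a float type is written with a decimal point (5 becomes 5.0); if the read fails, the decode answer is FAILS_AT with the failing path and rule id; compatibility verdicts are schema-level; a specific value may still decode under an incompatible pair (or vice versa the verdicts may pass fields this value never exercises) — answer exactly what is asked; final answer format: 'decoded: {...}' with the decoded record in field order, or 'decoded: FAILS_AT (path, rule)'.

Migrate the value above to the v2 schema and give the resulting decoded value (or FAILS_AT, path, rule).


each type pair in User: writer, then reader
decoding the User value with the v2 reader:
  severity := null (absent, optional -> null)
  extras := {"src": 40}
  geo.id := 3
  geo.verified := true
  geo.locale := "alpha"
  geo.price := -2.5
  geo.phone := "delta" (absent -> default)
  archived := null (absent, optional -> null)
  score := -0.5
  read fails at balance under R3
  => FAILS_AT (balance, R3)
the other User changes do not affect what is asked:
  added field phone to record Audit: required string, tag 34, default "delta" (in v2 it sits last) -> changes User's schema-level verdicts only — the decode of this value is the same
  added field archived to record User: optional bool, tag 25 (in v2 it sits immediately before score) -> changes User's schema-level verdicts only — the decode of this value is the same

decoded: FAILS_AT (balance, R3)


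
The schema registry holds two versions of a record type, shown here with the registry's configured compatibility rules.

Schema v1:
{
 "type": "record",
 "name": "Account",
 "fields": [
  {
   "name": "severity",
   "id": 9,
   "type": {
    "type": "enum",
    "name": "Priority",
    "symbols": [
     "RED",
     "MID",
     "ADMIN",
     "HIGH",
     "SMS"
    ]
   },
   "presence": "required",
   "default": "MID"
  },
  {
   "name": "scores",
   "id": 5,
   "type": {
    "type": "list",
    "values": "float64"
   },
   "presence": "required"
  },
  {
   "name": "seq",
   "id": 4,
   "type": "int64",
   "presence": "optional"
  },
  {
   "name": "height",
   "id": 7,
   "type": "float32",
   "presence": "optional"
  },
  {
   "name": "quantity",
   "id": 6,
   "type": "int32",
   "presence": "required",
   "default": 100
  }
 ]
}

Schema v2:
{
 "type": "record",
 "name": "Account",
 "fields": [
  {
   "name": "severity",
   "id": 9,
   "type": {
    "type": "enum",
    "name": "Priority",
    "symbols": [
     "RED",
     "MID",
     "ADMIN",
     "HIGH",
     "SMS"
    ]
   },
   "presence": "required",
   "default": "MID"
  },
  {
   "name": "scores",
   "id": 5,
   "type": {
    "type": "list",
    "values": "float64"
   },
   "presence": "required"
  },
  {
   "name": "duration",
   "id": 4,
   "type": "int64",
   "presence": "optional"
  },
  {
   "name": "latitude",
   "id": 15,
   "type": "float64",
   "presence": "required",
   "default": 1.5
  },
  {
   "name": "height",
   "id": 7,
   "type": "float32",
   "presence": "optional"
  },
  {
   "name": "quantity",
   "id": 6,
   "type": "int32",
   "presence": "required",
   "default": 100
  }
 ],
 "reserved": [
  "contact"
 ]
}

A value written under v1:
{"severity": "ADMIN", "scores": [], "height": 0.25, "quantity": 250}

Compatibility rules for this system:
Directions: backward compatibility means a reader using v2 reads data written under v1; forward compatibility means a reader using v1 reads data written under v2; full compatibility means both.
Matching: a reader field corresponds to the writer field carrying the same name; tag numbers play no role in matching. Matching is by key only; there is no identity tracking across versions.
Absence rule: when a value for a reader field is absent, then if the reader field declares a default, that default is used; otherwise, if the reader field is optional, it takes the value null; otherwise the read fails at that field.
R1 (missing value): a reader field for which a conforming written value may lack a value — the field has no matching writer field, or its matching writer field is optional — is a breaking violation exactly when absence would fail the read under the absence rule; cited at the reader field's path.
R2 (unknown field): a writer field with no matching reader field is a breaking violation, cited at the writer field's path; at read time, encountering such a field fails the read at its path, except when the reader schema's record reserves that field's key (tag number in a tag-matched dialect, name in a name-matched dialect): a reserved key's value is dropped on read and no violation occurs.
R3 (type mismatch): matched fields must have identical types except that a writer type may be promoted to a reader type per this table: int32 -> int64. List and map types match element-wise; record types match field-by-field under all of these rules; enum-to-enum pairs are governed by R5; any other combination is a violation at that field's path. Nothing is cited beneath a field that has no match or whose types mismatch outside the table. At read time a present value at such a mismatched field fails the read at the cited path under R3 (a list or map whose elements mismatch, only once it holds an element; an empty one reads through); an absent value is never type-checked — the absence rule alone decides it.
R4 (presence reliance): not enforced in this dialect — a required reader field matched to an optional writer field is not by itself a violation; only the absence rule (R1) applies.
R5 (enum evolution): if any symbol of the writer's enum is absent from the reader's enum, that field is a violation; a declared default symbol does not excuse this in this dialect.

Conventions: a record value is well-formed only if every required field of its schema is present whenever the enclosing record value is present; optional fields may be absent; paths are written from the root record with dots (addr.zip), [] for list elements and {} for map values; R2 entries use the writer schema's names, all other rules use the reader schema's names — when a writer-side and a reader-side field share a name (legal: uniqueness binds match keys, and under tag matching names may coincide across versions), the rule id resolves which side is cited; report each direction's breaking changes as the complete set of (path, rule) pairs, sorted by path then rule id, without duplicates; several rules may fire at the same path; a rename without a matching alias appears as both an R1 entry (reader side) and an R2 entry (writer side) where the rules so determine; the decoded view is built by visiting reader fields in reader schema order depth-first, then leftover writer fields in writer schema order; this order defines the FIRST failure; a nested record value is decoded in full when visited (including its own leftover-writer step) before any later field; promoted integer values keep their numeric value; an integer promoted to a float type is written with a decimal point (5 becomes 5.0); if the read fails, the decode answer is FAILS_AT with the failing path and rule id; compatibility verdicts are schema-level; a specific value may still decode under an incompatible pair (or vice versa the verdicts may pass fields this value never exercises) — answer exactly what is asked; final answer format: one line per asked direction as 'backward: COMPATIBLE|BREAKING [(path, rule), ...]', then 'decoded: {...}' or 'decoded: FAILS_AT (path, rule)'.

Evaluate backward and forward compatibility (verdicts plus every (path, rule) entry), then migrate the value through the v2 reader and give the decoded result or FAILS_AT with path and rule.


the writer's type comes first in each Account pair
backward analysis of Account with v2 as reader and v1 as writer:
  severity: paired with writer severity (Priority -> Priority; writer required)
  scores: paired with writer scores (list<float64> -> list<float64>; writer required)
  duration: no writer-side match
  latitude: no writer-side match
  height: paired with writer height (float32 -> float32; writer optional)
  quantity: paired with writer quantity (int32 -> int32; writer required)
  leftover writer field: seq
  breaking: (seq, R2)
  => backward: BREAKING (1)
forward analysis of Account with v1 as reader and v2 as writer:
  severity: paired with writer severity (Priority -> Priority; writer required)
  scores: paired with writer scores (list<float64> -> list<float64>; writer required)
  seq: no writer-side match
  height: paired with writer height (float32 -> float32; writer optional)
  quantity: paired with writer quantity (int32 -> int32; writer required)
  leftover writer field: duration
  leftover writer field: latitude
  breaking: (duration, R2)
  breaking: (latitude, R2)
  => forward: BREAKING (2)
migrating the Account value to v2:
  severity := "ADMIN"
  scores := []
  duration := null (absent, optional -> null)
  latitude := 1.5 (absent -> default)
  height := 0.25
  quantity := 250
  => decoded: {"severity": "ADMIN", "scores": [], "duration": null, "latitude": 1.5, "height": 0.25, "quantity": 250}

backward: BREAKING [(seq, R2)]; forward: BREAKING [(duration, R2), (latitude, R2)]; decoded: {"severity": "ADMIN", "scores": [], "duration": null, "latitude": 1.5, "height": 0.25, "quantity": 250}
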